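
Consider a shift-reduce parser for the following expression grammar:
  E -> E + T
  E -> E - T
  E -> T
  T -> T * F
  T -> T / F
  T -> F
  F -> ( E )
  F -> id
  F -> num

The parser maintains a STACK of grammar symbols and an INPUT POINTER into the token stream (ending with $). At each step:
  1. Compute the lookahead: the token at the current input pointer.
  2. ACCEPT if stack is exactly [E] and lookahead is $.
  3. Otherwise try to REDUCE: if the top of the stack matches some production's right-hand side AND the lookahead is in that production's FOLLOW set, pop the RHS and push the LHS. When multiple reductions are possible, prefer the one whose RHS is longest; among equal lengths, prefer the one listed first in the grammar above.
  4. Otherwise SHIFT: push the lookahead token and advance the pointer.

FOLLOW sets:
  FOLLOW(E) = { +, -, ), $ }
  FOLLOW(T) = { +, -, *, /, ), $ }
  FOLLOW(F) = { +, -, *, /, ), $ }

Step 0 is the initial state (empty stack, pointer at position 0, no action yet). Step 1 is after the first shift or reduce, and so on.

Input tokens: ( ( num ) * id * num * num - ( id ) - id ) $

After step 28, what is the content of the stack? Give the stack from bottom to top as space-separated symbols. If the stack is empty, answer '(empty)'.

Step 1: shift (. Stack=[(] ptr=1 lookahead=( remaining=[( num ) * id * num * num - ( id ) - id ) $]
Step 2: shift (. Stack=[( (] ptr=2 lookahead=num remaining=[num ) * id * num * num - ( id ) - id ) $]
Step 3: shift num. Stack=[( ( num] ptr=3 lookahead=) remaining=[) * id * num * num - ( id ) - id ) $]
Step 4: reduce F->num. Stack=[( ( F] ptr=3 lookahead=) remaining=[) * id * num * num - ( id ) - id ) $]
Step 5: reduce T->F. Stack=[( ( T] ptr=3 lookahead=) remaining=[) * id * num * num - ( id ) - id ) $]
Step 6: reduce E->T. Stack=[( ( E] ptr=3 lookahead=) remaining=[) * id * num * num - ( id ) - id ) $]
Step 7: shift ). Stack=[( ( E )] ptr=4 lookahead=* remaining=[* id * num * num - ( id ) - id ) $]
Step 8: reduce F->( E ). Stack=[( F] ptr=4 lookahead=* remaining=[* id * num * num - ( id ) - id ) $]
Step 9: reduce T->F. Stack=[( T] ptr=4 lookahead=* remaining=[* id * num * num - ( id ) - id ) $]
Step 10: shift *. Stack=[( T *] ptr=5 lookahead=id remaining=[id * num * num - ( id ) - id ) $]
Step 11: shift id. Stack=[( T * id] ptr=6 lookahead=* remaining=[* num * num - ( id ) - id ) $]
Step 12: reduce F->id. Stack=[( T * F] ptr=6 lookahead=* remaining=[* num * num - ( id ) - id ) $]
Step 13: reduce T->T * F. Stack=[( T] ptr=6 lookahead=* remaining=[* num * num - ( id ) - id ) $]
Step 14: shift *. Stack=[( T *] ptr=7 lookahead=num remaining=[num * num - ( id ) - id ) $]
Step 15: shift num. Stack=[( T * num] ptr=8 lookahead=* remaining=[* num - ( id ) - id ) $]
Step 16: reduce F->num. Stack=[( T * F] ptr=8 lookahead=* remaining=[* num - ( id ) - id ) $]
Step 17: reduce T->T * F. Stack=[( T] ptr=8 lookahead=* remaining=[* num - ( id ) - id ) $]
Step 18: shift *. Stack=[( T *] ptr=9 lookahead=num remaining=[num - ( id ) - id ) $]
Step 19: shift num. Stack=[( T * num] ptr=10 lookahead=- remaining=[- ( id ) - id ) $]
Step 20: reduce F->num. Stack=[( T * F] ptr=10 lookahead=- remaining=[- ( id ) - id ) $]
Step 21: reduce T->T * F. Stack=[( T] ptr=10 lookahead=- remaining=[- ( id ) - id ) $]
Step 22: reduce E->T. Stack=[( E] ptr=10 lookahead=- remaining=[- ( id ) - id ) $]
Step 23: shift -. Stack=[( E -] ptr=11 lookahead=( remaining=[( id ) - id ) $]
Step 24: shift (. Stack=[( E - (] ptr=12 lookahead=id remaining=[id ) - id ) $]
Step 25: shift id. Stack=[( E - ( id] ptr=13 lookahead=) remaining=[) - id ) $]
Step 26: reduce F->id. Stack=[( E - ( F] ptr=13 lookahead=) remaining=[) - id ) $]
Step 27: reduce T->F. Stack=[( E - ( T] ptr=13 lookahead=) remaining=[) - id ) $]
Step 28: reduce E->T. Stack=[( E - ( E] ptr=13 lookahead=) remaining=[) - id ) $]

Answer: ( E - ( E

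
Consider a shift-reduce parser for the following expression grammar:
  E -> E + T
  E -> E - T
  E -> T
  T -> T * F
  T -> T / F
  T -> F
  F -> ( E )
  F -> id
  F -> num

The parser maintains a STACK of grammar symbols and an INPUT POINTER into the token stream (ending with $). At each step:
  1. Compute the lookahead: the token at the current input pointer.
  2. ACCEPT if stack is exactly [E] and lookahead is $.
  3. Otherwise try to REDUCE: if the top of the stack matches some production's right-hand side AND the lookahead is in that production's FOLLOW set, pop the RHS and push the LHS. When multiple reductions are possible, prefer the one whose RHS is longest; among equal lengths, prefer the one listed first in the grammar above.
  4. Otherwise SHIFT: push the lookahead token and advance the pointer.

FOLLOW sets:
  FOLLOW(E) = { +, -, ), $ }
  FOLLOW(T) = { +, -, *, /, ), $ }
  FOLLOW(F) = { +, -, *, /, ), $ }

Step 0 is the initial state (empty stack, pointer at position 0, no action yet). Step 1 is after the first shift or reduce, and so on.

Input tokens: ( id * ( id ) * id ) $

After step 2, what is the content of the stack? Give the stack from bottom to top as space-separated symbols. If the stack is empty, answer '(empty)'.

Step 1: shift (. Stack=[(] ptr=1 lookahead=id remaining=[id * ( id ) * id ) $]
Step 2: shift id. Stack=[( id] ptr=2 lookahead=* remaining=[* ( id ) * id ) $]

Answer: ( id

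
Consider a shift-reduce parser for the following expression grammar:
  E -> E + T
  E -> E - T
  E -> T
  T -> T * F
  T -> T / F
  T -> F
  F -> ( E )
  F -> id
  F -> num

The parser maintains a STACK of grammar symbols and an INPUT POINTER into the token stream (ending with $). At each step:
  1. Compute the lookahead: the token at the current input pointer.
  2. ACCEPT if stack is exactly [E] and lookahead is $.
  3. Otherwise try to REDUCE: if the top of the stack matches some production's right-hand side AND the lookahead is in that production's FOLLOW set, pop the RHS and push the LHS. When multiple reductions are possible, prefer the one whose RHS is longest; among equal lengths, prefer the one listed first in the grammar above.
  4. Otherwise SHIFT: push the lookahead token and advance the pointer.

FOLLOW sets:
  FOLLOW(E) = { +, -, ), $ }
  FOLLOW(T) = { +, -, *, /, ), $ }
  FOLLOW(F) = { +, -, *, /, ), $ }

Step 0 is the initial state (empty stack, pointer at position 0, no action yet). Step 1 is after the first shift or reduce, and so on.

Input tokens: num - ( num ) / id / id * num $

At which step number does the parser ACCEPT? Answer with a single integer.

Answer: 27

Derivation:
Step 1: shift num. Stack=[num] ptr=1 lookahead=- remaining=[- ( num ) / id / id * num $]
Step 2: reduce F->num. Stack=[F] ptr=1 lookahead=- remaining=[- ( num ) / id / id * num $]
Step 3: reduce T->F. Stack=[T] ptr=1 lookahead=- remaining=[- ( num ) / id / id * num $]
Step 4: reduce E->T. Stack=[E] ptr=1 lookahead=- remaining=[- ( num ) / id / id * num $]
Step 5: shift -. Stack=[E -] ptr=2 lookahead=( remaining=[( num ) / id / id * num $]
Step 6: shift (. Stack=[E - (] ptr=3 lookahead=num remaining=[num ) / id / id * num $]
Step 7: shift num. Stack=[E - ( num] ptr=4 lookahead=) remaining=[) / id / id * num $]
Step 8: reduce F->num. Stack=[E - ( F] ptr=4 lookahead=) remaining=[) / id / id * num $]
Step 9: reduce T->F. Stack=[E - ( T] ptr=4 lookahead=) remaining=[) / id / id * num $]
Step 10: reduce E->T. Stack=[E - ( E] ptr=4 lookahead=) remaining=[) / id / id * num $]
Step 11: shift ). Stack=[E - ( E )] ptr=5 lookahead=/ remaining=[/ id / id * num $]
Step 12: reduce F->( E ). Stack=[E - F] ptr=5 lookahead=/ remaining=[/ id / id * num $]
Step 13: reduce T->F. Stack=[E - T] ptr=5 lookahead=/ remaining=[/ id / id * num $]
Step 14: shift /. Stack=[E - T /] ptr=6 lookahead=id remaining=[id / id * num $]
Step 15: shift id. Stack=[E - T / id] ptr=7 lookahead=/ remaining=[/ id * num $]
Step 16: reduce F->id. Stack=[E - T / F] ptr=7 lookahead=/ remaining=[/ id * num $]
Step 17: reduce T->T / F. Stack=[E - T] ptr=7 lookahead=/ remaining=[/ id * num $]
Step 18: shift /. Stack=[E - T /] ptr=8 lookahead=id remaining=[id * num $]
Step 19: shift id. Stack=[E - T / id] ptr=9 lookahead=* remaining=[* num $]
Step 20: reduce F->id. Stack=[E - T / F] ptr=9 lookahead=* remaining=[* num $]
Step 21: reduce T->T / F. Stack=[E - T] ptr=9 lookahead=* remaining=[* num $]
Step 22: shift *. Stack=[E - T *] ptr=10 lookahead=num remaining=[num $]
Step 23: shift num. Stack=[E - T * num] ptr=11 lookahead=$ remaining=[$]
Step 24: reduce F->num. Stack=[E - T * F] ptr=11 lookahead=$ remaining=[$]
Step 25: reduce T->T * F. Stack=[E - T] ptr=11 lookahead=$ remaining=[$]
Step 26: reduce E->E - T. Stack=[E] ptr=11 lookahead=$ remaining=[$]
Step 27: accept. Stack=[E] ptr=11 lookahead=$ remaining=[$]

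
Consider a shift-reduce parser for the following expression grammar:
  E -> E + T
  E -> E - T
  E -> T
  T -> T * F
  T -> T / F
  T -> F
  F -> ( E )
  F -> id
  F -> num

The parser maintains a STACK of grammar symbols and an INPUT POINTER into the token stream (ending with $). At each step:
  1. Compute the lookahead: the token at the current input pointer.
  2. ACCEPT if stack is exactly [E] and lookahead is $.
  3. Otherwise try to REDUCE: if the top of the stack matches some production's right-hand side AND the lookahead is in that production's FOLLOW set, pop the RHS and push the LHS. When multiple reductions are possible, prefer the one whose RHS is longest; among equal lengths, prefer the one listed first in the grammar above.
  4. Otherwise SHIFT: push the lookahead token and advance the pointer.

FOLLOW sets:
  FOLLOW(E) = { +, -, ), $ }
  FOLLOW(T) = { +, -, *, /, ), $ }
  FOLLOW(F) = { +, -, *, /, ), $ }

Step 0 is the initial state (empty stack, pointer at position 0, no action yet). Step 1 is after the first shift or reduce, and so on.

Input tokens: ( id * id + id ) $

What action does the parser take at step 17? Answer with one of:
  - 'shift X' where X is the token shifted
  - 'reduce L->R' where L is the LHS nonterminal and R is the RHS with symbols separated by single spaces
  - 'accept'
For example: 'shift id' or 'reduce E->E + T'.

Answer: reduce T->F

Derivation:
Step 1: shift (. Stack=[(] ptr=1 lookahead=id remaining=[id * id + id ) $]
Step 2: shift id. Stack=[( id] ptr=2 lookahead=* remaining=[* id + id ) $]
Step 3: reduce F->id. Stack=[( F] ptr=2 lookahead=* remaining=[* id + id ) $]
Step 4: reduce T->F. Stack=[( T] ptr=2 lookahead=* remaining=[* id + id ) $]
Step 5: shift *. Stack=[( T *] ptr=3 lookahead=id remaining=[id + id ) $]
Step 6: shift id. Stack=[( T * id] ptr=4 lookahead=+ remaining=[+ id ) $]
Step 7: reduce F->id. Stack=[( T * F] ptr=4 lookahead=+ remaining=[+ id ) $]
Step 8: reduce T->T * F. Stack=[( T] ptr=4 lookahead=+ remaining=[+ id ) $]
Step 9: reduce E->T. Stack=[( E] ptr=4 lookahead=+ remaining=[+ id ) $]
Step 10: shift +. Stack=[( E +] ptr=5 lookahead=id remaining=[id ) $]
Step 11: shift id. Stack=[( E + id] ptr=6 lookahead=) remaining=[) $]
Step 12: reduce F->id. Stack=[( E + F] ptr=6 lookahead=) remaining=[) $]
Step 13: reduce T->F. Stack=[( E + T] ptr=6 lookahead=) remaining=[) $]
Step 14: reduce E->E + T. Stack=[( E] ptr=6 lookahead=) remaining=[) $]
Step 15: shift ). Stack=[( E )] ptr=7 lookahead=$ remaining=[$]
Step 16: reduce F->( E ). Stack=[F] ptr=7 lookahead=$ remaining=[$]
Step 17: reduce T->F. Stack=[T] ptr=7 lookahead=$ remaining=[$]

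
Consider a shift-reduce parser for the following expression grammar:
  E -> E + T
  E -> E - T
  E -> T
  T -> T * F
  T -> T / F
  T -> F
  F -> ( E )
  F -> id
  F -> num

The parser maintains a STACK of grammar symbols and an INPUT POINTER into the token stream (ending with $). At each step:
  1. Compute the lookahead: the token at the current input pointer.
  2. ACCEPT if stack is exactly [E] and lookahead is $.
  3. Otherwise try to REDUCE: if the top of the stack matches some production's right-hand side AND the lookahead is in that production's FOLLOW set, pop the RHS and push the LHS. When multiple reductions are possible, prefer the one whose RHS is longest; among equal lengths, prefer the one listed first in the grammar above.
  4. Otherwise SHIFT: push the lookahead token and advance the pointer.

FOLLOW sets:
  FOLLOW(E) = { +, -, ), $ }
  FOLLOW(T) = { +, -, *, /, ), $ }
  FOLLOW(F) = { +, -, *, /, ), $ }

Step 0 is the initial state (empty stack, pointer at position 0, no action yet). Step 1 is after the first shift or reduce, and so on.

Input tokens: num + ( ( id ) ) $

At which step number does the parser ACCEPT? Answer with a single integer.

Answer: 20

Derivation:
Step 1: shift num. Stack=[num] ptr=1 lookahead=+ remaining=[+ ( ( id ) ) $]
Step 2: reduce F->num. Stack=[F] ptr=1 lookahead=+ remaining=[+ ( ( id ) ) $]
Step 3: reduce T->F. Stack=[T] ptr=1 lookahead=+ remaining=[+ ( ( id ) ) $]
Step 4: reduce E->T. Stack=[E] ptr=1 lookahead=+ remaining=[+ ( ( id ) ) $]
Step 5: shift +. Stack=[E +] ptr=2 lookahead=( remaining=[( ( id ) ) $]
Step 6: shift (. Stack=[E + (] ptr=3 lookahead=( remaining=[( id ) ) $]
Step 7: shift (. Stack=[E + ( (] ptr=4 lookahead=id remaining=[id ) ) $]
Step 8: shift id. Stack=[E + ( ( id] ptr=5 lookahead=) remaining=[) ) $]
Step 9: reduce F->id. Stack=[E + ( ( F] ptr=5 lookahead=) remaining=[) ) $]
Step 10: reduce T->F. Stack=[E + ( ( T] ptr=5 lookahead=) remaining=[) ) $]
Step 11: reduce E->T. Stack=[E + ( ( E] ptr=5 lookahead=) remaining=[) ) $]
Step 12: shift ). Stack=[E + ( ( E )] ptr=6 lookahead=) remaining=[) $]
Step 13: reduce F->( E ). Stack=[E + ( F] ptr=6 lookahead=) remaining=[) $]
Step 14: reduce T->F. Stack=[E + ( T] ptr=6 lookahead=) remaining=[) $]
Step 15: reduce E->T. Stack=[E + ( E] ptr=6 lookahead=) remaining=[) $]
Step 16: shift ). Stack=[E + ( E )] ptr=7 lookahead=$ remaining=[$]
Step 17: reduce F->( E ). Stack=[E + F] ptr=7 lookahead=$ remaining=[$]
Step 18: reduce T->F. Stack=[E + T] ptr=7 lookahead=$ remaining=[$]
Step 19: reduce E->E + T. Stack=[E] ptr=7 lookahead=$ remaining=[$]
Step 20: accept. Stack=[E] ptr=7 lookahead=$ remaining=[$]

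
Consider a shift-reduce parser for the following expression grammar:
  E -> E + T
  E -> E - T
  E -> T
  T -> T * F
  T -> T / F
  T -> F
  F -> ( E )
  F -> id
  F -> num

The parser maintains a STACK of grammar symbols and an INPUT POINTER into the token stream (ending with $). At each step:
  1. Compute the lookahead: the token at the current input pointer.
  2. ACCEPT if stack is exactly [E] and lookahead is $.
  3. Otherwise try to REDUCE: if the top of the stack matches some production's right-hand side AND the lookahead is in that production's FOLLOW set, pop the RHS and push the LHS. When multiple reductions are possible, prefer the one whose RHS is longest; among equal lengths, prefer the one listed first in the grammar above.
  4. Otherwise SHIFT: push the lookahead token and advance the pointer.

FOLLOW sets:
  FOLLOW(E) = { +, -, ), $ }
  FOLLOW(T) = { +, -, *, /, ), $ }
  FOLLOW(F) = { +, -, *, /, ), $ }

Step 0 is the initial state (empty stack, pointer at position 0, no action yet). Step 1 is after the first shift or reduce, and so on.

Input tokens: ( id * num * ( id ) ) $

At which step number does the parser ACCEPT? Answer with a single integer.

Step 1: shift (. Stack=[(] ptr=1 lookahead=id remaining=[id * num * ( id ) ) $]
Step 2: shift id. Stack=[( id] ptr=2 lookahead=* remaining=[* num * ( id ) ) $]
Step 3: reduce F->id. Stack=[( F] ptr=2 lookahead=* remaining=[* num * ( id ) ) $]
Step 4: reduce T->F. Stack=[( T] ptr=2 lookahead=* remaining=[* num * ( id ) ) $]
Step 5: shift *. Stack=[( T *] ptr=3 lookahead=num remaining=[num * ( id ) ) $]
Step 6: shift num. Stack=[( T * num] ptr=4 lookahead=* remaining=[* ( id ) ) $]
Step 7: reduce F->num. Stack=[( T * F] ptr=4 lookahead=* remaining=[* ( id ) ) $]
Step 8: reduce T->T * F. Stack=[( T] ptr=4 lookahead=* remaining=[* ( id ) ) $]
Step 9: shift *. Stack=[( T *] ptr=5 lookahead=( remaining=[( id ) ) $]
Step 10: shift (. Stack=[( T * (] ptr=6 lookahead=id remaining=[id ) ) $]
Step 11: shift id. Stack=[( T * ( id] ptr=7 lookahead=) remaining=[) ) $]
Step 12: reduce F->id. Stack=[( T * ( F] ptr=7 lookahead=) remaining=[) ) $]
Step 13: reduce T->F. Stack=[( T * ( T] ptr=7 lookahead=) remaining=[) ) $]
Step 14: reduce E->T. Stack=[( T * ( E] ptr=7 lookahead=) remaining=[) ) $]
Step 15: shift ). Stack=[( T * ( E )] ptr=8 lookahead=) remaining=[) $]
Step 16: reduce F->( E ). Stack=[( T * F] ptr=8 lookahead=) remaining=[) $]
Step 17: reduce T->T * F. Stack=[( T] ptr=8 lookahead=) remaining=[) $]
Step 18: reduce E->T. Stack=[( E] ptr=8 lookahead=) remaining=[) $]
Step 19: shift ). Stack=[( E )] ptr=9 lookahead=$ remaining=[$]
Step 20: reduce F->( E ). Stack=[F] ptr=9 lookahead=$ remaining=[$]
Step 21: reduce T->F. Stack=[T] ptr=9 lookahead=$ remaining=[$]
Step 22: reduce E->T. Stack=[E] ptr=9 lookahead=$ remaining=[$]
Step 23: accept. Stack=[E] ptr=9 lookahead=$ remaining=[$]

Answer: 23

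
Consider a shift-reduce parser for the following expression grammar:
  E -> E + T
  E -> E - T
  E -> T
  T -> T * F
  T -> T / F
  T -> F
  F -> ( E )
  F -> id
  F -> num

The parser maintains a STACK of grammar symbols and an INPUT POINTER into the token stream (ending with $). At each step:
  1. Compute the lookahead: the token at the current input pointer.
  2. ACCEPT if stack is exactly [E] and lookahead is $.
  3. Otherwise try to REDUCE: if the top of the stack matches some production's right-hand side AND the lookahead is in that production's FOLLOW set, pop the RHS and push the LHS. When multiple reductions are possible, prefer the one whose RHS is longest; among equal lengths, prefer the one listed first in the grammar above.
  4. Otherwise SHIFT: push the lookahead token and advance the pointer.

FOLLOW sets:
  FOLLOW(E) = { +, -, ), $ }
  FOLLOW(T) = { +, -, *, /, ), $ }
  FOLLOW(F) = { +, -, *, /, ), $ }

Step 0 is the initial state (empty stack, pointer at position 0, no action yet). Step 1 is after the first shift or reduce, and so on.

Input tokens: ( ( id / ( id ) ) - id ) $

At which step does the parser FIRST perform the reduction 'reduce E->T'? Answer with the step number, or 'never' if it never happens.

Answer: 11

Derivation:
Step 1: shift (. Stack=[(] ptr=1 lookahead=( remaining=[( id / ( id ) ) - id ) $]
Step 2: shift (. Stack=[( (] ptr=2 lookahead=id remaining=[id / ( id ) ) - id ) $]
Step 3: shift id. Stack=[( ( id] ptr=3 lookahead=/ remaining=[/ ( id ) ) - id ) $]
Step 4: reduce F->id. Stack=[( ( F] ptr=3 lookahead=/ remaining=[/ ( id ) ) - id ) $]
Step 5: reduce T->F. Stack=[( ( T] ptr=3 lookahead=/ remaining=[/ ( id ) ) - id ) $]
Step 6: shift /. Stack=[( ( T /] ptr=4 lookahead=( remaining=[( id ) ) - id ) $]
Step 7: shift (. Stack=[( ( T / (] ptr=5 lookahead=id remaining=[id ) ) - id ) $]
Step 8: shift id. Stack=[( ( T / ( id] ptr=6 lookahead=) remaining=[) ) - id ) $]
Step 9: reduce F->id. Stack=[( ( T / ( F] ptr=6 lookahead=) remaining=[) ) - id ) $]
Step 10: reduce T->F. Stack=[( ( T / ( T] ptr=6 lookahead=) remaining=[) ) - id ) $]
Step 11: reduce E->T. Stack=[( ( T / ( E] ptr=6 lookahead=) remaining=[) ) - id ) $]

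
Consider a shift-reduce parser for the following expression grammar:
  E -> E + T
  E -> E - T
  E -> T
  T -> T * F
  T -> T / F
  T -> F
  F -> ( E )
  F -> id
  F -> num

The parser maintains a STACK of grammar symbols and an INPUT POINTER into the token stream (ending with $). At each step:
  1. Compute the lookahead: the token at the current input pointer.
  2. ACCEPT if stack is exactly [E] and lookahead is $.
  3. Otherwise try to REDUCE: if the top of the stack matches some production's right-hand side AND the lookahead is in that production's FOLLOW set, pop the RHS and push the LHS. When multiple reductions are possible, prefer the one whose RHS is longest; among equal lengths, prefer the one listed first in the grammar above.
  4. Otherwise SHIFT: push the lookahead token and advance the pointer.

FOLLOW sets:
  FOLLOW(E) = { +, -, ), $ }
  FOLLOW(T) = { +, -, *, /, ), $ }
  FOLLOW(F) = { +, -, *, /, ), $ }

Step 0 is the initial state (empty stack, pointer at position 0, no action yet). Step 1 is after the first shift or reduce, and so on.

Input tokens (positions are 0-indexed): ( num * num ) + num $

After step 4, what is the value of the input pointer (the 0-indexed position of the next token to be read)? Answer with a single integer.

Answer: 2

Derivation:
Step 1: shift (. Stack=[(] ptr=1 lookahead=num remaining=[num * num ) + num $]
Step 2: shift num. Stack=[( num] ptr=2 lookahead=* remaining=[* num ) + num $]
Step 3: reduce F->num. Stack=[( F] ptr=2 lookahead=* remaining=[* num ) + num $]
Step 4: reduce T->F. Stack=[( T] ptr=2 lookahead=* remaining=[* num ) + num $]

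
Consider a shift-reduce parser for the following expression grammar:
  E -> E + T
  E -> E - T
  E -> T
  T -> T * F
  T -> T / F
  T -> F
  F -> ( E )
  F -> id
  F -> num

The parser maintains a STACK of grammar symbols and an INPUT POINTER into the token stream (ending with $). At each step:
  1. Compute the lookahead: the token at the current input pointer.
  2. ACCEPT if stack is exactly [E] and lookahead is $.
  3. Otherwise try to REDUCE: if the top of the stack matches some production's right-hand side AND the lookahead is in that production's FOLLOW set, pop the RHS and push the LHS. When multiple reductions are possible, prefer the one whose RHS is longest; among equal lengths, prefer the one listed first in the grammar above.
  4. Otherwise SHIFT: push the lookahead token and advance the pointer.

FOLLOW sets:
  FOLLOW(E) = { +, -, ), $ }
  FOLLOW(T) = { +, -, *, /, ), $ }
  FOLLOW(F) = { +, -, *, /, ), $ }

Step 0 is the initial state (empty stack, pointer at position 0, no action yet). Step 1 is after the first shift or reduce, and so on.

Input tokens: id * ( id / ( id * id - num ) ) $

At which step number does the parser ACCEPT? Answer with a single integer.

Step 1: shift id. Stack=[id] ptr=1 lookahead=* remaining=[* ( id / ( id * id - num ) ) $]
Step 2: reduce F->id. Stack=[F] ptr=1 lookahead=* remaining=[* ( id / ( id * id - num ) ) $]
Step 3: reduce T->F. Stack=[T] ptr=1 lookahead=* remaining=[* ( id / ( id * id - num ) ) $]
Step 4: shift *. Stack=[T *] ptr=2 lookahead=( remaining=[( id / ( id * id - num ) ) $]
Step 5: shift (. Stack=[T * (] ptr=3 lookahead=id remaining=[id / ( id * id - num ) ) $]
Step 6: shift id. Stack=[T * ( id] ptr=4 lookahead=/ remaining=[/ ( id * id - num ) ) $]
Step 7: reduce F->id. Stack=[T * ( F] ptr=4 lookahead=/ remaining=[/ ( id * id - num ) ) $]
Step 8: reduce T->F. Stack=[T * ( T] ptr=4 lookahead=/ remaining=[/ ( id * id - num ) ) $]
Step 9: shift /. Stack=[T * ( T /] ptr=5 lookahead=( remaining=[( id * id - num ) ) $]
Step 10: shift (. Stack=[T * ( T / (] ptr=6 lookahead=id remaining=[id * id - num ) ) $]
Step 11: shift id. Stack=[T * ( T / ( id] ptr=7 lookahead=* remaining=[* id - num ) ) $]
Step 12: reduce F->id. Stack=[T * ( T / ( F] ptr=7 lookahead=* remaining=[* id - num ) ) $]
Step 13: reduce T->F. Stack=[T * ( T / ( T] ptr=7 lookahead=* remaining=[* id - num ) ) $]
Step 14: shift *. Stack=[T * ( T / ( T *] ptr=8 lookahead=id remaining=[id - num ) ) $]
Step 15: shift id. Stack=[T * ( T / ( T * id] ptr=9 lookahead=- remaining=[- num ) ) $]
Step 16: reduce F->id. Stack=[T * ( T / ( T * F] ptr=9 lookahead=- remaining=[- num ) ) $]
Step 17: reduce T->T * F. Stack=[T * ( T / ( T] ptr=9 lookahead=- remaining=[- num ) ) $]
Step 18: reduce E->T. Stack=[T * ( T / ( E] ptr=9 lookahead=- remaining=[- num ) ) $]
Step 19: shift -. Stack=[T * ( T / ( E -] ptr=10 lookahead=num remaining=[num ) ) $]
Step 20: shift num. Stack=[T * ( T / ( E - num] ptr=11 lookahead=) remaining=[) ) $]
Step 21: reduce F->num. Stack=[T * ( T / ( E - F] ptr=11 lookahead=) remaining=[) ) $]
Step 22: reduce T->F. Stack=[T * ( T / ( E - T] ptr=11 lookahead=) remaining=[) ) $]
Step 23: reduce E->E - T. Stack=[T * ( T / ( E] ptr=11 lookahead=) remaining=[) ) $]
Step 24: shift ). Stack=[T * ( T / ( E )] ptr=12 lookahead=) remaining=[) $]
Step 25: reduce F->( E ). Stack=[T * ( T / F] ptr=12 lookahead=) remaining=[) $]
Step 26: reduce T->T / F. Stack=[T * ( T] ptr=12 lookahead=) remaining=[) $]
Step 27: reduce E->T. Stack=[T * ( E] ptr=12 lookahead=) remaining=[) $]
Step 28: shift ). Stack=[T * ( E )] ptr=13 lookahead=$ remaining=[$]
Step 29: reduce F->( E ). Stack=[T * F] ptr=13 lookahead=$ remaining=[$]
Step 30: reduce T->T * F. Stack=[T] ptr=13 lookahead=$ remaining=[$]
Step 31: reduce E->T. Stack=[E] ptr=13 lookahead=$ remaining=[$]
Step 32: accept. Stack=[E] ptr=13 lookahead=$ remaining=[$]

Answer: 32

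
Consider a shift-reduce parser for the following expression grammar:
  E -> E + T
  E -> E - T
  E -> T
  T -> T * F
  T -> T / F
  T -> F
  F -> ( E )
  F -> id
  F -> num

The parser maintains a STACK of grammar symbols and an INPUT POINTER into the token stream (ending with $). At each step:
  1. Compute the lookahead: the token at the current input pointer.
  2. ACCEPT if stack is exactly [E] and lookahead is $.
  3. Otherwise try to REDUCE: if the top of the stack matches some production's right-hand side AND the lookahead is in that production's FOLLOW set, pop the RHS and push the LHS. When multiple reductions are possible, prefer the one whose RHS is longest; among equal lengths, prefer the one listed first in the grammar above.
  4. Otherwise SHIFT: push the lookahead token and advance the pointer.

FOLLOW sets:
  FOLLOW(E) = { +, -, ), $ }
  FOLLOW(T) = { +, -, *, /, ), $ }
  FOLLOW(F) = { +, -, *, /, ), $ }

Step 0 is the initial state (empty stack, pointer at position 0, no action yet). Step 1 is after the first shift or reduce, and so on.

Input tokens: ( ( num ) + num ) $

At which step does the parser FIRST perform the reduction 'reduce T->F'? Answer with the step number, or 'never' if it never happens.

Step 1: shift (. Stack=[(] ptr=1 lookahead=( remaining=[( num ) + num ) $]
Step 2: shift (. Stack=[( (] ptr=2 lookahead=num remaining=[num ) + num ) $]
Step 3: shift num. Stack=[( ( num] ptr=3 lookahead=) remaining=[) + num ) $]
Step 4: reduce F->num. Stack=[( ( F] ptr=3 lookahead=) remaining=[) + num ) $]
Step 5: reduce T->F. Stack=[( ( T] ptr=3 lookahead=) remaining=[) + num ) $]

Answer: 5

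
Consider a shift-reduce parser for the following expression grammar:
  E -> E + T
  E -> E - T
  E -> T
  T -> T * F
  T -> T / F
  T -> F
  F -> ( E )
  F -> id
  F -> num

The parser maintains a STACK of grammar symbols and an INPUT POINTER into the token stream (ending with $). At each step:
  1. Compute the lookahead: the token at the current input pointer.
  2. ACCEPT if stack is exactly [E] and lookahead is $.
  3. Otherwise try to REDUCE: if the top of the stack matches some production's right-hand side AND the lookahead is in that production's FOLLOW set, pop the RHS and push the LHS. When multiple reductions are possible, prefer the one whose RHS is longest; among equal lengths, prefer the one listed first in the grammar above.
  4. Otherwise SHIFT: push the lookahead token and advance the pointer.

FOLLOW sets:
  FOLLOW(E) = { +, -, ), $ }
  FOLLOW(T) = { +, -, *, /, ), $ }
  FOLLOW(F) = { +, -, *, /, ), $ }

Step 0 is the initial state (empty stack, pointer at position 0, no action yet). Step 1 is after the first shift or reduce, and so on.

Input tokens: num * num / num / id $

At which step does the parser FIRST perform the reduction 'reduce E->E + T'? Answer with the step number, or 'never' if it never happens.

Step 1: shift num. Stack=[num] ptr=1 lookahead=* remaining=[* num / num / id $]
Step 2: reduce F->num. Stack=[F] ptr=1 lookahead=* remaining=[* num / num / id $]
Step 3: reduce T->F. Stack=[T] ptr=1 lookahead=* remaining=[* num / num / id $]
Step 4: shift *. Stack=[T *] ptr=2 lookahead=num remaining=[num / num / id $]
Step 5: shift num. Stack=[T * num] ptr=3 lookahead=/ remaining=[/ num / id $]
Step 6: reduce F->num. Stack=[T * F] ptr=3 lookahead=/ remaining=[/ num / id $]
Step 7: reduce T->T * F. Stack=[T] ptr=3 lookahead=/ remaining=[/ num / id $]
Step 8: shift /. Stack=[T /] ptr=4 lookahead=num remaining=[num / id $]
Step 9: shift num. Stack=[T / num] ptr=5 lookahead=/ remaining=[/ id $]
Step 10: reduce F->num. Stack=[T / F] ptr=5 lookahead=/ remaining=[/ id $]
Step 11: reduce T->T / F. Stack=[T] ptr=5 lookahead=/ remaining=[/ id $]
Step 12: shift /. Stack=[T /] ptr=6 lookahead=id remaining=[id $]
Step 13: shift id. Stack=[T / id] ptr=7 lookahead=$ remaining=[$]
Step 14: reduce F->id. Stack=[T / F] ptr=7 lookahead=$ remaining=[$]
Step 15: reduce T->T / F. Stack=[T] ptr=7 lookahead=$ remaining=[$]
Step 16: reduce E->T. Stack=[E] ptr=7 lookahead=$ remaining=[$]
Step 17: accept. Stack=[E] ptr=7 lookahead=$ remaining=[$]

Answer: never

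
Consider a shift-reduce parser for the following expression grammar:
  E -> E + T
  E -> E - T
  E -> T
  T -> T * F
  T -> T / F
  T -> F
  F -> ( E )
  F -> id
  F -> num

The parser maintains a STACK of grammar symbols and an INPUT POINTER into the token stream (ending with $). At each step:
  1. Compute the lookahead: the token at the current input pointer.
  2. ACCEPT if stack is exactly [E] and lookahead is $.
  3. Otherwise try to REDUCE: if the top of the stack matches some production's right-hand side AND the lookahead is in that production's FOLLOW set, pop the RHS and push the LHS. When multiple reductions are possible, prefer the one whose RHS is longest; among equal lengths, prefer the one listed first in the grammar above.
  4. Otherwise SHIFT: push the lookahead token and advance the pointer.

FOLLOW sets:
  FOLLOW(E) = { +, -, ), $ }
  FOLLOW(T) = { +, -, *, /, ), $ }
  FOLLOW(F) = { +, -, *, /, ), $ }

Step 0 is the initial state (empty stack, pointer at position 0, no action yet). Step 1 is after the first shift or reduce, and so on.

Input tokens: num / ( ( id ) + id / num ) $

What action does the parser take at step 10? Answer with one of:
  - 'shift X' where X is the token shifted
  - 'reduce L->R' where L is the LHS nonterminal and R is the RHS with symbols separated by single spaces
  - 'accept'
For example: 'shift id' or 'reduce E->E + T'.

Answer: reduce E->T

Derivation:
Step 1: shift num. Stack=[num] ptr=1 lookahead=/ remaining=[/ ( ( id ) + id / num ) $]
Step 2: reduce F->num. Stack=[F] ptr=1 lookahead=/ remaining=[/ ( ( id ) + id / num ) $]
Step 3: reduce T->F. Stack=[T] ptr=1 lookahead=/ remaining=[/ ( ( id ) + id / num ) $]
Step 4: shift /. Stack=[T /] ptr=2 lookahead=( remaining=[( ( id ) + id / num ) $]
Step 5: shift (. Stack=[T / (] ptr=3 lookahead=( remaining=[( id ) + id / num ) $]
Step 6: shift (. Stack=[T / ( (] ptr=4 lookahead=id remaining=[id ) + id / num ) $]
Step 7: shift id. Stack=[T / ( ( id] ptr=5 lookahead=) remaining=[) + id / num ) $]
Step 8: reduce F->id. Stack=[T / ( ( F] ptr=5 lookahead=) remaining=[) + id / num ) $]
Step 9: reduce T->F. Stack=[T / ( ( T] ptr=5 lookahead=) remaining=[) + id / num ) $]
Step 10: reduce E->T. Stack=[T / ( ( E] ptr=5 lookahead=) remaining=[) + id / num ) $]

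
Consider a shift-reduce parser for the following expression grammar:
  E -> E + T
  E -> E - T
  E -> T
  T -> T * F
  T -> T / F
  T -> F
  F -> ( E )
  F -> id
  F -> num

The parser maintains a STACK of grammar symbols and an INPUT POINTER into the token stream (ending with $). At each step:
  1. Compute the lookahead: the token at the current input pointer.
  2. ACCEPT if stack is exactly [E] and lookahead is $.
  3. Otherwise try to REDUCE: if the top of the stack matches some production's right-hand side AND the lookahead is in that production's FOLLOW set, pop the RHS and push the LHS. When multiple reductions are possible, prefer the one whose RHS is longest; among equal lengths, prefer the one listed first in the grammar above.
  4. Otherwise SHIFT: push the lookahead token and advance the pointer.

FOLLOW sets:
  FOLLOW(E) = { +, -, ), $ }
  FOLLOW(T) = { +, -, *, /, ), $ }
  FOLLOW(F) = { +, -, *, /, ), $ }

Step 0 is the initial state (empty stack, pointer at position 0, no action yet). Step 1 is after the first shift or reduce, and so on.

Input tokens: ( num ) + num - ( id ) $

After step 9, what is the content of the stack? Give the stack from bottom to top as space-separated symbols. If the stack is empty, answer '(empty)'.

Answer: E

Derivation:
Step 1: shift (. Stack=[(] ptr=1 lookahead=num remaining=[num ) + num - ( id ) $]
Step 2: shift num. Stack=[( num] ptr=2 lookahead=) remaining=[) + num - ( id ) $]
Step 3: reduce F->num. Stack=[( F] ptr=2 lookahead=) remaining=[) + num - ( id ) $]
Step 4: reduce T->F. Stack=[( T] ptr=2 lookahead=) remaining=[) + num - ( id ) $]
Step 5: reduce E->T. Stack=[( E] ptr=2 lookahead=) remaining=[) + num - ( id ) $]
Step 6: shift ). Stack=[( E )] ptr=3 lookahead=+ remaining=[+ num - ( id ) $]
Step 7: reduce F->( E ). Stack=[F] ptr=3 lookahead=+ remaining=[+ num - ( id ) $]
Step 8: reduce T->F. Stack=[T] ptr=3 lookahead=+ remaining=[+ num - ( id ) $]
Step 9: reduce E->T. Stack=[E] ptr=3 lookahead=+ remaining=[+ num - ( id ) $]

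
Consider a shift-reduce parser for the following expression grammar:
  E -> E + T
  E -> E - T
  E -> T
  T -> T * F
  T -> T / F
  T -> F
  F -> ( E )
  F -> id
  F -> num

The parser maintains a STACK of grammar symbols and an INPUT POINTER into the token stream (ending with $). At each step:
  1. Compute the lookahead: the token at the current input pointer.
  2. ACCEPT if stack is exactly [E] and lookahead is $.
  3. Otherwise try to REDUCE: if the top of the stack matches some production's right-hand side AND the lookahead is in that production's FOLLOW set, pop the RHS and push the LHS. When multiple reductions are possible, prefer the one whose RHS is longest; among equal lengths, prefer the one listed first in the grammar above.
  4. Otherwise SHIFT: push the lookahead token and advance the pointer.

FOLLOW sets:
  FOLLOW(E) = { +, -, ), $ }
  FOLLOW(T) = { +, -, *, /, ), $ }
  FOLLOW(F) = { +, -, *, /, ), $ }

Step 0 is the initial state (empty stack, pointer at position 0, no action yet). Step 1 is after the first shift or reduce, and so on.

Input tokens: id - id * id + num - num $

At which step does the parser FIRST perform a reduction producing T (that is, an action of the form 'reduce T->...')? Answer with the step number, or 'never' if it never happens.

Step 1: shift id. Stack=[id] ptr=1 lookahead=- remaining=[- id * id + num - num $]
Step 2: reduce F->id. Stack=[F] ptr=1 lookahead=- remaining=[- id * id + num - num $]
Step 3: reduce T->F. Stack=[T] ptr=1 lookahead=- remaining=[- id * id + num - num $]

Answer: 3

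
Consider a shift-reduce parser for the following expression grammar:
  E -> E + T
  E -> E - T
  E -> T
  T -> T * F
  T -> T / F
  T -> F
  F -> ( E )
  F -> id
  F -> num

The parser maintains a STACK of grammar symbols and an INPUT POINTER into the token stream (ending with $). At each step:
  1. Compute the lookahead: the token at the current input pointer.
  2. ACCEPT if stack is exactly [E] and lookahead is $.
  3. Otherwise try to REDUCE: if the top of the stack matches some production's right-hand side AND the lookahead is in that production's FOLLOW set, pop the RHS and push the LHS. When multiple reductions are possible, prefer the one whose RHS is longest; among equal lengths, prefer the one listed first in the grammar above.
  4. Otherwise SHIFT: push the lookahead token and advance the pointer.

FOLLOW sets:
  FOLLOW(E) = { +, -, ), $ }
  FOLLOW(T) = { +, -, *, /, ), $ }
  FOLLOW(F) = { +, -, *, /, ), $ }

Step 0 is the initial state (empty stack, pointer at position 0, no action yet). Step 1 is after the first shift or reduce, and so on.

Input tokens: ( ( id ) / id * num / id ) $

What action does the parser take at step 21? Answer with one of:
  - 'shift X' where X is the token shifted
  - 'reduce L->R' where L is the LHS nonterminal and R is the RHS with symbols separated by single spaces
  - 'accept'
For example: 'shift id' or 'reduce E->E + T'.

Step 1: shift (. Stack=[(] ptr=1 lookahead=( remaining=[( id ) / id * num / id ) $]
Step 2: shift (. Stack=[( (] ptr=2 lookahead=id remaining=[id ) / id * num / id ) $]
Step 3: shift id. Stack=[( ( id] ptr=3 lookahead=) remaining=[) / id * num / id ) $]
Step 4: reduce F->id. Stack=[( ( F] ptr=3 lookahead=) remaining=[) / id * num / id ) $]
Step 5: reduce T->F. Stack=[( ( T] ptr=3 lookahead=) remaining=[) / id * num / id ) $]
Step 6: reduce E->T. Stack=[( ( E] ptr=3 lookahead=) remaining=[) / id * num / id ) $]
Step 7: shift ). Stack=[( ( E )] ptr=4 lookahead=/ remaining=[/ id * num / id ) $]
Step 8: reduce F->( E ). Stack=[( F] ptr=4 lookahead=/ remaining=[/ id * num / id ) $]
Step 9: reduce T->F. Stack=[( T] ptr=4 lookahead=/ remaining=[/ id * num / id ) $]
Step 10: shift /. Stack=[( T /] ptr=5 lookahead=id remaining=[id * num / id ) $]
Step 11: shift id. Stack=[( T / id] ptr=6 lookahead=* remaining=[* num / id ) $]
Step 12: reduce F->id. Stack=[( T / F] ptr=6 lookahead=* remaining=[* num / id ) $]
Step 13: reduce T->T / F. Stack=[( T] ptr=6 lookahead=* remaining=[* num / id ) $]
Step 14: shift *. Stack=[( T *] ptr=7 lookahead=num remaining=[num / id ) $]
Step 15: shift num. Stack=[( T * num] ptr=8 lookahead=/ remaining=[/ id ) $]
Step 16: reduce F->num. Stack=[( T * F] ptr=8 lookahead=/ remaining=[/ id ) $]
Step 17: reduce T->T * F. Stack=[( T] ptr=8 lookahead=/ remaining=[/ id ) $]
Step 18: shift /. Stack=[( T /] ptr=9 lookahead=id remaining=[id ) $]
Step 19: shift id. Stack=[( T / id] ptr=10 lookahead=) remaining=[) $]
Step 20: reduce F->id. Stack=[( T / F] ptr=10 lookahead=) remaining=[) $]
Step 21: reduce T->T / F. Stack=[( T] ptr=10 lookahead=) remaining=[) $]

Answer: reduce T->T / F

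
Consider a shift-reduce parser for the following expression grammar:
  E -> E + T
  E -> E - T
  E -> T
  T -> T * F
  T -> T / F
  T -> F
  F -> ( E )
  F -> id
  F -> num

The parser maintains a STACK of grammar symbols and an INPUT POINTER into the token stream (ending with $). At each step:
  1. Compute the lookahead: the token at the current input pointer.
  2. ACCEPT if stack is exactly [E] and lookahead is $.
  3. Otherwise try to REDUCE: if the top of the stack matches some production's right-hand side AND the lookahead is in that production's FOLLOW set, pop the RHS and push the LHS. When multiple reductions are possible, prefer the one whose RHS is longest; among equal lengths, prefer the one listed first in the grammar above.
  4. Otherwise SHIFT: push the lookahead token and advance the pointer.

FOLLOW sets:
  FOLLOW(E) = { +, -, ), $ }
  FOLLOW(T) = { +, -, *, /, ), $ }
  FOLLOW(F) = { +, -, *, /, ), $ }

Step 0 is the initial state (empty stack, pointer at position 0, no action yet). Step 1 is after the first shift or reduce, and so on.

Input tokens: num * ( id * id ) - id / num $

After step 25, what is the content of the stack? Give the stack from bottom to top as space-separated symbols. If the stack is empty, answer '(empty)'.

Answer: E - T

Derivation:
Step 1: shift num. Stack=[num] ptr=1 lookahead=* remaining=[* ( id * id ) - id / num $]
Step 2: reduce F->num. Stack=[F] ptr=1 lookahead=* remaining=[* ( id * id ) - id / num $]
Step 3: reduce T->F. Stack=[T] ptr=1 lookahead=* remaining=[* ( id * id ) - id / num $]
Step 4: shift *. Stack=[T *] ptr=2 lookahead=( remaining=[( id * id ) - id / num $]
Step 5: shift (. Stack=[T * (] ptr=3 lookahead=id remaining=[id * id ) - id / num $]
Step 6: shift id. Stack=[T * ( id] ptr=4 lookahead=* remaining=[* id ) - id / num $]
Step 7: reduce F->id. Stack=[T * ( F] ptr=4 lookahead=* remaining=[* id ) - id / num $]
Step 8: reduce T->F. Stack=[T * ( T] ptr=4 lookahead=* remaining=[* id ) - id / num $]
Step 9: shift *. Stack=[T * ( T *] ptr=5 lookahead=id remaining=[id ) - id / num $]
Step 10: shift id. Stack=[T * ( T * id] ptr=6 lookahead=) remaining=[) - id / num $]
Step 11: reduce F->id. Stack=[T * ( T * F] ptr=6 lookahead=) remaining=[) - id / num $]
Step 12: reduce T->T * F. Stack=[T * ( T] ptr=6 lookahead=) remaining=[) - id / num $]
Step 13: reduce E->T. Stack=[T * ( E] ptr=6 lookahead=) remaining=[) - id / num $]
Step 14: shift ). Stack=[T * ( E )] ptr=7 lookahead=- remaining=[- id / num $]
Step 15: reduce F->( E ). Stack=[T * F] ptr=7 lookahead=- remaining=[- id / num $]
Step 16: reduce T->T * F. Stack=[T] ptr=7 lookahead=- remaining=[- id / num $]
Step 17: reduce E->T. Stack=[E] ptr=7 lookahead=- remaining=[- id / num $]
Step 18: shift -. Stack=[E -] ptr=8 lookahead=id remaining=[id / num $]
Step 19: shift id. Stack=[E - id] ptr=9 lookahead=/ remaining=[/ num $]
Step 20: reduce F->id. Stack=[E - F] ptr=9 lookahead=/ remaining=[/ num $]
Step 21: reduce T->F. Stack=[E - T] ptr=9 lookahead=/ remaining=[/ num $]
Step 22: shift /. Stack=[E - T /] ptr=10 lookahead=num remaining=[num $]
Step 23: shift num. Stack=[E - T / num] ptr=11 lookahead=$ remaining=[$]
Step 24: reduce F->num. Stack=[E - T / F] ptr=11 lookahead=$ remaining=[$]
Step 25: reduce T->T / F. Stack=[E - T] ptr=11 lookahead=$ remaining=[$]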